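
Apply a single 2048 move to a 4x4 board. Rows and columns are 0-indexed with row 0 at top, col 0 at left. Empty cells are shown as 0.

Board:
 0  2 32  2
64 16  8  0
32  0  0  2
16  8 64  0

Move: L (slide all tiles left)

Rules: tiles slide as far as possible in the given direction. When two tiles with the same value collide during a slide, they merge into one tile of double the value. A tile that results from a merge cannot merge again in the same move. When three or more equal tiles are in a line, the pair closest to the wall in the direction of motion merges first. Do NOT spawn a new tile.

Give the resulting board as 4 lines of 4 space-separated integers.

Slide left:
row 0: [0, 2, 32, 2] -> [2, 32, 2, 0]
row 1: [64, 16, 8, 0] -> [64, 16, 8, 0]
row 2: [32, 0, 0, 2] -> [32, 2, 0, 0]
row 3: [16, 8, 64, 0] -> [16, 8, 64, 0]

Answer:  2 32  2  0
64 16  8  0
32  2  0  0
16  8 64  0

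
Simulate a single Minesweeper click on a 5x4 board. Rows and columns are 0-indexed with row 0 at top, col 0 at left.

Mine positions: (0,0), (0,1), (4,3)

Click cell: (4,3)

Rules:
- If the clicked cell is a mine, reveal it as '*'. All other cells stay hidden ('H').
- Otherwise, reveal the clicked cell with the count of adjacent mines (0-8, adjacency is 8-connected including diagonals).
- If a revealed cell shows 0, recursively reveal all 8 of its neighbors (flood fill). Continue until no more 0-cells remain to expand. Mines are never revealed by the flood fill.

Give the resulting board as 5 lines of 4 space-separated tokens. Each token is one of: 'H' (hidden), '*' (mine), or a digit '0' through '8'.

H H H H
H H H H
H H H H
H H H H
H H H *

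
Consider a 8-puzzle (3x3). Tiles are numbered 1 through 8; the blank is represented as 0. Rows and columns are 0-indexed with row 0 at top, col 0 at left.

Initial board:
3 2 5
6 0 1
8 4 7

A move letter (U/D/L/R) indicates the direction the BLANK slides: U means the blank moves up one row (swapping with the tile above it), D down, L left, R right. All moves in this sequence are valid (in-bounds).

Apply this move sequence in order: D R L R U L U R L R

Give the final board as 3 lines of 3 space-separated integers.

Answer: 3 5 0
6 2 4
8 7 1

Derivation:
After move 1 (D):
3 2 5
6 4 1
8 0 7

After move 2 (R):
3 2 5
6 4 1
8 7 0

After move 3 (L):
3 2 5
6 4 1
8 0 7

After move 4 (R):
3 2 5
6 4 1
8 7 0

After move 5 (U):
3 2 5
6 4 0
8 7 1

After move 6 (L):
3 2 5
6 0 4
8 7 1

After move 7 (U):
3 0 5
6 2 4
8 7 1

After move 8 (R):
3 5 0
6 2 4
8 7 1

After move 9 (L):
3 0 5
6 2 4
8 7 1

After move 10 (R):
3 5 0
6 2 4
8 7 1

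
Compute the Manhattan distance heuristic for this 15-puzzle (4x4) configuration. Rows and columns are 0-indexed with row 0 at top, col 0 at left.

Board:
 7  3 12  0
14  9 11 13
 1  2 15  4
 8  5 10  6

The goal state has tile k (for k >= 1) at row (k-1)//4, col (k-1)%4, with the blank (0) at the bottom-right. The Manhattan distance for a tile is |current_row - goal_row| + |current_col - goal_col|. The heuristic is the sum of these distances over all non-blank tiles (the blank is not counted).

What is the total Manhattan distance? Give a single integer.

Answer: 39

Derivation:
Tile 7: at (0,0), goal (1,2), distance |0-1|+|0-2| = 3
Tile 3: at (0,1), goal (0,2), distance |0-0|+|1-2| = 1
Tile 12: at (0,2), goal (2,3), distance |0-2|+|2-3| = 3
Tile 14: at (1,0), goal (3,1), distance |1-3|+|0-1| = 3
Tile 9: at (1,1), goal (2,0), distance |1-2|+|1-0| = 2
Tile 11: at (1,2), goal (2,2), distance |1-2|+|2-2| = 1
Tile 13: at (1,3), goal (3,0), distance |1-3|+|3-0| = 5
Tile 1: at (2,0), goal (0,0), distance |2-0|+|0-0| = 2
Tile 2: at (2,1), goal (0,1), distance |2-0|+|1-1| = 2
Tile 15: at (2,2), goal (3,2), distance |2-3|+|2-2| = 1
Tile 4: at (2,3), goal (0,3), distance |2-0|+|3-3| = 2
Tile 8: at (3,0), goal (1,3), distance |3-1|+|0-3| = 5
Tile 5: at (3,1), goal (1,0), distance |3-1|+|1-0| = 3
Tile 10: at (3,2), goal (2,1), distance |3-2|+|2-1| = 2
Tile 6: at (3,3), goal (1,1), distance |3-1|+|3-1| = 4
Sum: 3 + 1 + 3 + 3 + 2 + 1 + 5 + 2 + 2 + 1 + 2 + 5 + 3 + 2 + 4 = 39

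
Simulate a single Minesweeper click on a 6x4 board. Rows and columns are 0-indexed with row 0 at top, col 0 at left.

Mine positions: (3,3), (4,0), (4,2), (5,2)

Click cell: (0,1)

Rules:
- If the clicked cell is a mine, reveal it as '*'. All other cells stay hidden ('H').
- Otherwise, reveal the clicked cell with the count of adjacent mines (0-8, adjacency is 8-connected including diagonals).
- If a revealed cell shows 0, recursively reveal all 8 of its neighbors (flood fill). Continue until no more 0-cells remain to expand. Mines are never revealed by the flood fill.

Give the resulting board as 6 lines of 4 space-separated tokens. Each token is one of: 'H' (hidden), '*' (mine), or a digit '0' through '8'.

0 0 0 0
0 0 0 0
0 0 1 1
1 2 2 H
H H H H
H H H H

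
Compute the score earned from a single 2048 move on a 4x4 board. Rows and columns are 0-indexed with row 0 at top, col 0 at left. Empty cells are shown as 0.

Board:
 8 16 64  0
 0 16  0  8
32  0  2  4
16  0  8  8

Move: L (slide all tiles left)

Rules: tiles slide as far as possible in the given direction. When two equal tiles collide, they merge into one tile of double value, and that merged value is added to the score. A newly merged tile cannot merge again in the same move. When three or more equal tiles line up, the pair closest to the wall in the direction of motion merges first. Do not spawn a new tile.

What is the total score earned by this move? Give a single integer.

Slide left:
row 0: [8, 16, 64, 0] -> [8, 16, 64, 0]  score +0 (running 0)
row 1: [0, 16, 0, 8] -> [16, 8, 0, 0]  score +0 (running 0)
row 2: [32, 0, 2, 4] -> [32, 2, 4, 0]  score +0 (running 0)
row 3: [16, 0, 8, 8] -> [16, 16, 0, 0]  score +16 (running 16)
Board after move:
 8 16 64  0
16  8  0  0
32  2  4  0
16 16  0  0

Answer: 16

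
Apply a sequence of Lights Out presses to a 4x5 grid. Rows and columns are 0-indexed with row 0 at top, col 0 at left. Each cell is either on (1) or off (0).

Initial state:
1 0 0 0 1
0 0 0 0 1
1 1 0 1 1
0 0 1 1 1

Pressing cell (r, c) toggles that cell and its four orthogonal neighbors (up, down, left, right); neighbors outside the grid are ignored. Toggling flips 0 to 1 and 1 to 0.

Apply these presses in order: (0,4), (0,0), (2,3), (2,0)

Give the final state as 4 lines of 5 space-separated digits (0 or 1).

After press 1 at (0,4):
1 0 0 1 0
0 0 0 0 0
1 1 0 1 1
0 0 1 1 1

After press 2 at (0,0):
0 1 0 1 0
1 0 0 0 0
1 1 0 1 1
0 0 1 1 1

After press 3 at (2,3):
0 1 0 1 0
1 0 0 1 0
1 1 1 0 0
0 0 1 0 1

After press 4 at (2,0):
0 1 0 1 0
0 0 0 1 0
0 0 1 0 0
1 0 1 0 1

Answer: 0 1 0 1 0
0 0 0 1 0
0 0 1 0 0
1 0 1 0 1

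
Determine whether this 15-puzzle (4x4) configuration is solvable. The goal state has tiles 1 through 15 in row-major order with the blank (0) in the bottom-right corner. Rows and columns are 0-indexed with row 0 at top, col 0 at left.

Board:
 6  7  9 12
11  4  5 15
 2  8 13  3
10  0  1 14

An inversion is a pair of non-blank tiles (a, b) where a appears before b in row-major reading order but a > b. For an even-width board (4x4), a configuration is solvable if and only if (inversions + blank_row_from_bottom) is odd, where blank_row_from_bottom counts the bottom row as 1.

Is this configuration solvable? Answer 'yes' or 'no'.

Answer: yes

Derivation:
Inversions: 52
Blank is in row 3 (0-indexed from top), which is row 1 counting from the bottom (bottom = 1).
52 + 1 = 53, which is odd, so the puzzle is solvable.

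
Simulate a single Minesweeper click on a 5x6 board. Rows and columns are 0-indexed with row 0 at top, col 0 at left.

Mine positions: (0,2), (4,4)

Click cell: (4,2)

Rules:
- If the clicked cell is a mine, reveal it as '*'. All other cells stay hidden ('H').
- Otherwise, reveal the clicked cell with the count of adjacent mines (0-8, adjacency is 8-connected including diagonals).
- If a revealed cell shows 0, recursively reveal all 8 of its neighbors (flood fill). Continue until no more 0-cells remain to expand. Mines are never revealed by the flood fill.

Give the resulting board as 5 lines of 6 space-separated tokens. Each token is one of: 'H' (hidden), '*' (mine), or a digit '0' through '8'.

0 1 H 1 0 0
0 1 1 1 0 0
0 0 0 0 0 0
0 0 0 1 1 1
0 0 0 1 H H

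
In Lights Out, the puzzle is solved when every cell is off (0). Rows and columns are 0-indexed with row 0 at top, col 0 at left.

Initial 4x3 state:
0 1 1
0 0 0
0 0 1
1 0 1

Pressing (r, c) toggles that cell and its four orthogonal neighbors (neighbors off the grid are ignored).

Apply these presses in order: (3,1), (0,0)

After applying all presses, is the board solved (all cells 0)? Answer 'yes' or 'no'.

Answer: no

Derivation:
After press 1 at (3,1):
0 1 1
0 0 0
0 1 1
0 1 0

After press 2 at (0,0):
1 0 1
1 0 0
0 1 1
0 1 0

Lights still on: 6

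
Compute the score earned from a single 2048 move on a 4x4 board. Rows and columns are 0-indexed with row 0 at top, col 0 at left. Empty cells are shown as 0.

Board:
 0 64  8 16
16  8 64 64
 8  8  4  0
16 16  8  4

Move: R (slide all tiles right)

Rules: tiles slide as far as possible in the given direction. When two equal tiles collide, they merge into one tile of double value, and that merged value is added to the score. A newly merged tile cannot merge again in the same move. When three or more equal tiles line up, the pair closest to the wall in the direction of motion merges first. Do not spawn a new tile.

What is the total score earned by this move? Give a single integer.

Slide right:
row 0: [0, 64, 8, 16] -> [0, 64, 8, 16]  score +0 (running 0)
row 1: [16, 8, 64, 64] -> [0, 16, 8, 128]  score +128 (running 128)
row 2: [8, 8, 4, 0] -> [0, 0, 16, 4]  score +16 (running 144)
row 3: [16, 16, 8, 4] -> [0, 32, 8, 4]  score +32 (running 176)
Board after move:
  0  64   8  16
  0  16   8 128
  0   0  16   4
  0  32   8   4

Answer: 176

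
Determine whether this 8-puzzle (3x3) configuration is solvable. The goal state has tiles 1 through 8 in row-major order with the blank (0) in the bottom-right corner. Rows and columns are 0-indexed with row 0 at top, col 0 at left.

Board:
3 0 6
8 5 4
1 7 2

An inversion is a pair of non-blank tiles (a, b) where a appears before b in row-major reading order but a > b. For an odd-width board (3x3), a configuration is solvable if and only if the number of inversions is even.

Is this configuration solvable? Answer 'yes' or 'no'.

Inversions (pairs i<j in row-major order where tile[i] > tile[j] > 0): 17
17 is odd, so the puzzle is not solvable.

Answer: no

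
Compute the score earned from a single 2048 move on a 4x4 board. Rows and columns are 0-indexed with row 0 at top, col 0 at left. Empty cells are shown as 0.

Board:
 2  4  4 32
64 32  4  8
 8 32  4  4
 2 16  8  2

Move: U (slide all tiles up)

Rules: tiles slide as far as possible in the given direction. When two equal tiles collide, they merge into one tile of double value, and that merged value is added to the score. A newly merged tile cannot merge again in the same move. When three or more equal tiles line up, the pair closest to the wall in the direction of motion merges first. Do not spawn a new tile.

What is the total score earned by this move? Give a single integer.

Slide up:
col 0: [2, 64, 8, 2] -> [2, 64, 8, 2]  score +0 (running 0)
col 1: [4, 32, 32, 16] -> [4, 64, 16, 0]  score +64 (running 64)
col 2: [4, 4, 4, 8] -> [8, 4, 8, 0]  score +8 (running 72)
col 3: [32, 8, 4, 2] -> [32, 8, 4, 2]  score +0 (running 72)
Board after move:
 2  4  8 32
64 64  4  8
 8 16  8  4
 2  0  0  2

Answer: 72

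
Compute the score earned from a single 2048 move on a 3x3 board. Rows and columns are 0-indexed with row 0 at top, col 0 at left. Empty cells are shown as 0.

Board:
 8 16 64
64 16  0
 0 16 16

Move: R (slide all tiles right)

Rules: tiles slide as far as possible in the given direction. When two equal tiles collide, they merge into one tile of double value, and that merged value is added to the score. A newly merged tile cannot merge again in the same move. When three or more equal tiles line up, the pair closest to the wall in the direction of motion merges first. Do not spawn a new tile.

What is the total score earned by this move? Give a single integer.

Answer: 32

Derivation:
Slide right:
row 0: [8, 16, 64] -> [8, 16, 64]  score +0 (running 0)
row 1: [64, 16, 0] -> [0, 64, 16]  score +0 (running 0)
row 2: [0, 16, 16] -> [0, 0, 32]  score +32 (running 32)
Board after move:
 8 16 64
 0 64 16
 0  0 32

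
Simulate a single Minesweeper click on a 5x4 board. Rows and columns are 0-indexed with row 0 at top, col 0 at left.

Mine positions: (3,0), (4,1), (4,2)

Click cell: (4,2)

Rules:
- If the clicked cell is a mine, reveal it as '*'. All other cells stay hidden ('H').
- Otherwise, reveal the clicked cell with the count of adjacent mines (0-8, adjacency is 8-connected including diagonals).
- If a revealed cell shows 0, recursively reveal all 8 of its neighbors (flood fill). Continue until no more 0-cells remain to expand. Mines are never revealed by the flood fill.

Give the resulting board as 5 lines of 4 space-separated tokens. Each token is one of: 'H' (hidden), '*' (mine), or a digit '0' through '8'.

H H H H
H H H H
H H H H
H H H H
H H * H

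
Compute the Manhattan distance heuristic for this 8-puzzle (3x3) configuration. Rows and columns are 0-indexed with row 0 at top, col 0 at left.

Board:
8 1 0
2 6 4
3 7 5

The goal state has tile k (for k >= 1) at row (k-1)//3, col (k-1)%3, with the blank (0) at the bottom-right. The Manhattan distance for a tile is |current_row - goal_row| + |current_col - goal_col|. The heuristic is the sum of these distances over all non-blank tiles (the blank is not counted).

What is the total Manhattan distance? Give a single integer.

Tile 8: (0,0)->(2,1) = 3
Tile 1: (0,1)->(0,0) = 1
Tile 2: (1,0)->(0,1) = 2
Tile 6: (1,1)->(1,2) = 1
Tile 4: (1,2)->(1,0) = 2
Tile 3: (2,0)->(0,2) = 4
Tile 7: (2,1)->(2,0) = 1
Tile 5: (2,2)->(1,1) = 2
Sum: 3 + 1 + 2 + 1 + 2 + 4 + 1 + 2 = 16

Answer: 16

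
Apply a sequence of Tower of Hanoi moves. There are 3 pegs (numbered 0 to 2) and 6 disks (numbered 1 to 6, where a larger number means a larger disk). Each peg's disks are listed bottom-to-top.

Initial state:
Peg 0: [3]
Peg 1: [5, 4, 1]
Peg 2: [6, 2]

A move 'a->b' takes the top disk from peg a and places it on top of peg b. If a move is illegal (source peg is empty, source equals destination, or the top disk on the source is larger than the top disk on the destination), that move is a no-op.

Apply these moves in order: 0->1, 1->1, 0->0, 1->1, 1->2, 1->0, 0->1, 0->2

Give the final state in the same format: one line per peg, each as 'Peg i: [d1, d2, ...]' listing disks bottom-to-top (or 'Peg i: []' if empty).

Answer: Peg 0: []
Peg 1: [5, 4, 3]
Peg 2: [6, 2, 1]

Derivation:
After move 1 (0->1):
Peg 0: [3]
Peg 1: [5, 4, 1]
Peg 2: [6, 2]

After move 2 (1->1):
Peg 0: [3]
Peg 1: [5, 4, 1]
Peg 2: [6, 2]

After move 3 (0->0):
Peg 0: [3]
Peg 1: [5, 4, 1]
Peg 2: [6, 2]

After move 4 (1->1):
Peg 0: [3]
Peg 1: [5, 4, 1]
Peg 2: [6, 2]

After move 5 (1->2):
Peg 0: [3]
Peg 1: [5, 4]
Peg 2: [6, 2, 1]

After move 6 (1->0):
Peg 0: [3]
Peg 1: [5, 4]
Peg 2: [6, 2, 1]

After move 7 (0->1):
Peg 0: []
Peg 1: [5, 4, 3]
Peg 2: [6, 2, 1]

After move 8 (0->2):
Peg 0: []
Peg 1: [5, 4, 3]
Peg 2: [6, 2, 1]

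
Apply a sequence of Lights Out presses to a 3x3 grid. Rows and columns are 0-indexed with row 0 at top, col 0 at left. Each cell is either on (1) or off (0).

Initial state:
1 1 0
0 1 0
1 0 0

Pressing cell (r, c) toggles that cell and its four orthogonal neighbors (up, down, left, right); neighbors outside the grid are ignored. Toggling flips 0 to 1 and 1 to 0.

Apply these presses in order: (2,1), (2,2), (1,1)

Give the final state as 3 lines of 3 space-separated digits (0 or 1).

Answer: 1 0 0
1 1 0
0 1 0

Derivation:
After press 1 at (2,1):
1 1 0
0 0 0
0 1 1

After press 2 at (2,2):
1 1 0
0 0 1
0 0 0

After press 3 at (1,1):
1 0 0
1 1 0
0 1 0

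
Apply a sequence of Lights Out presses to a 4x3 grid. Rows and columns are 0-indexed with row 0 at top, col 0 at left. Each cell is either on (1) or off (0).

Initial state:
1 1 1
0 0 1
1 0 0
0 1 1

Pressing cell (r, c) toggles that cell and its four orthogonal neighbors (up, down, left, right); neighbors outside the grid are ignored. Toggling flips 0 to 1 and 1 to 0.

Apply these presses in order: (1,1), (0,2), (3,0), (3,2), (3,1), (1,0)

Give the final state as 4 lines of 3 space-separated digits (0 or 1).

Answer: 0 1 0
0 0 1
1 0 1
0 0 1

Derivation:
After press 1 at (1,1):
1 0 1
1 1 0
1 1 0
0 1 1

After press 2 at (0,2):
1 1 0
1 1 1
1 1 0
0 1 1

After press 3 at (3,0):
1 1 0
1 1 1
0 1 0
1 0 1

After press 4 at (3,2):
1 1 0
1 1 1
0 1 1
1 1 0

After press 5 at (3,1):
1 1 0
1 1 1
0 0 1
0 0 1

After press 6 at (1,0):
0 1 0
0 0 1
1 0 1
0 0 1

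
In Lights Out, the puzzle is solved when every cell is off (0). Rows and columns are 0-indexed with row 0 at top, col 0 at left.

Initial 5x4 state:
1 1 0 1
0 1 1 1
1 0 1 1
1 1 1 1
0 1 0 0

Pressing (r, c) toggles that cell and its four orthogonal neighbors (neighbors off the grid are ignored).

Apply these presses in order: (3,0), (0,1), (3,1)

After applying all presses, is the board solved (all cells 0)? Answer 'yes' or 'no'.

Answer: no

Derivation:
After press 1 at (3,0):
1 1 0 1
0 1 1 1
0 0 1 1
0 0 1 1
1 1 0 0

After press 2 at (0,1):
0 0 1 1
0 0 1 1
0 0 1 1
0 0 1 1
1 1 0 0

After press 3 at (3,1):
0 0 1 1
0 0 1 1
0 1 1 1
1 1 0 1
1 0 0 0

Lights still on: 11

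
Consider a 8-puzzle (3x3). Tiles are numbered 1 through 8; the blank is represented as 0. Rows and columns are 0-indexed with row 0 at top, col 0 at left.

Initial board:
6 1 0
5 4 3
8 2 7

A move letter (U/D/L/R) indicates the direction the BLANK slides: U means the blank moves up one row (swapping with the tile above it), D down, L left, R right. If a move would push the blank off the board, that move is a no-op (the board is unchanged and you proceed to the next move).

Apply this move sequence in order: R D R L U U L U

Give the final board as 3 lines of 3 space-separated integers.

Answer: 0 6 3
5 1 4
8 2 7

Derivation:
After move 1 (R):
6 1 0
5 4 3
8 2 7

After move 2 (D):
6 1 3
5 4 0
8 2 7

After move 3 (R):
6 1 3
5 4 0
8 2 7

After move 4 (L):
6 1 3
5 0 4
8 2 7

After move 5 (U):
6 0 3
5 1 4
8 2 7

After move 6 (U):
6 0 3
5 1 4
8 2 7

After move 7 (L):
0 6 3
5 1 4
8 2 7

After move 8 (U):
0 6 3
5 1 4
8 2 7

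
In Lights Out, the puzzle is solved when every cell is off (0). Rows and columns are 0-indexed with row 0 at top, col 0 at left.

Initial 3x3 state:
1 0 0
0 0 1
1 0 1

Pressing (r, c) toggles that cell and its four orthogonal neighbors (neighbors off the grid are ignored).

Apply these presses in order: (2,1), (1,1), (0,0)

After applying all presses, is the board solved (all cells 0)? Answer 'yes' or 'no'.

Answer: yes

Derivation:
After press 1 at (2,1):
1 0 0
0 1 1
0 1 0

After press 2 at (1,1):
1 1 0
1 0 0
0 0 0

After press 3 at (0,0):
0 0 0
0 0 0
0 0 0

Lights still on: 0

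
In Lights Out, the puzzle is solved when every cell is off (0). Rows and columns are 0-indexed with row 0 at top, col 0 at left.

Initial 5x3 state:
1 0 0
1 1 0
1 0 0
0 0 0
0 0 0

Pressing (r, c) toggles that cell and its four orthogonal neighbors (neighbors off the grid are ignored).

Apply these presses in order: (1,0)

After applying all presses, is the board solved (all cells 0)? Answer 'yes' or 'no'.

After press 1 at (1,0):
0 0 0
0 0 0
0 0 0
0 0 0
0 0 0

Lights still on: 0

Answer: yes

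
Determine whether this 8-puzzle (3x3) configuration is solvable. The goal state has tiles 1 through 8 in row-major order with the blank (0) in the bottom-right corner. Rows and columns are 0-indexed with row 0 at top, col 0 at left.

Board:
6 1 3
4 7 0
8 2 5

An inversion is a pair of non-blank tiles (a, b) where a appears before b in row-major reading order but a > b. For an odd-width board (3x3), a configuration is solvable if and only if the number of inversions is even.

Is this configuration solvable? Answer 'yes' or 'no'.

Inversions (pairs i<j in row-major order where tile[i] > tile[j] > 0): 11
11 is odd, so the puzzle is not solvable.

Answer: no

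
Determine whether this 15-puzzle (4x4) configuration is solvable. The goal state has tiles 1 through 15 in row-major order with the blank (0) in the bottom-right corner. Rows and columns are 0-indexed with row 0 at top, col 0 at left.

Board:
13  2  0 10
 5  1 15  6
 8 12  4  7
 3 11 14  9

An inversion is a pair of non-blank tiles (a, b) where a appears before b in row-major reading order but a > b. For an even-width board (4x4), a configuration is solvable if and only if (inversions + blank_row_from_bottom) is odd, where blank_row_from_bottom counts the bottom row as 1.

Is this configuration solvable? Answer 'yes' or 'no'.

Inversions: 47
Blank is in row 0 (0-indexed from top), which is row 4 counting from the bottom (bottom = 1).
47 + 4 = 51, which is odd, so the puzzle is solvable.

Answer: yes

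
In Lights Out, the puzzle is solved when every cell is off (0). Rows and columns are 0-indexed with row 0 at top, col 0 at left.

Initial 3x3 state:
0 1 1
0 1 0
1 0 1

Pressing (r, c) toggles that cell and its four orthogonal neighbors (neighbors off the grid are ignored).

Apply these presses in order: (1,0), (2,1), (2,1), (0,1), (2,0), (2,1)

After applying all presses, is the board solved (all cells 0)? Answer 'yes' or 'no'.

After press 1 at (1,0):
1 1 1
1 0 0
0 0 1

After press 2 at (2,1):
1 1 1
1 1 0
1 1 0

After press 3 at (2,1):
1 1 1
1 0 0
0 0 1

After press 4 at (0,1):
0 0 0
1 1 0
0 0 1

After press 5 at (2,0):
0 0 0
0 1 0
1 1 1

After press 6 at (2,1):
0 0 0
0 0 0
0 0 0

Lights still on: 0

Answer: yes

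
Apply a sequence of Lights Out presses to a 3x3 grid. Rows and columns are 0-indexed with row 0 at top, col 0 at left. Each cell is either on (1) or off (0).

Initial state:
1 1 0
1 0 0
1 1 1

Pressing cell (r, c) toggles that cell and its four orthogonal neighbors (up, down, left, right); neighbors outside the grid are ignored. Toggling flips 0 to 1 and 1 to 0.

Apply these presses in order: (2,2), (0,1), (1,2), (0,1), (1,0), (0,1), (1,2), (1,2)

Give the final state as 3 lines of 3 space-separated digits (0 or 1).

After press 1 at (2,2):
1 1 0
1 0 1
1 0 0

After press 2 at (0,1):
0 0 1
1 1 1
1 0 0

After press 3 at (1,2):
0 0 0
1 0 0
1 0 1

After press 4 at (0,1):
1 1 1
1 1 0
1 0 1

After press 5 at (1,0):
0 1 1
0 0 0
0 0 1

After press 6 at (0,1):
1 0 0
0 1 0
0 0 1

After press 7 at (1,2):
1 0 1
0 0 1
0 0 0

After press 8 at (1,2):
1 0 0
0 1 0
0 0 1

Answer: 1 0 0
0 1 0
0 0 1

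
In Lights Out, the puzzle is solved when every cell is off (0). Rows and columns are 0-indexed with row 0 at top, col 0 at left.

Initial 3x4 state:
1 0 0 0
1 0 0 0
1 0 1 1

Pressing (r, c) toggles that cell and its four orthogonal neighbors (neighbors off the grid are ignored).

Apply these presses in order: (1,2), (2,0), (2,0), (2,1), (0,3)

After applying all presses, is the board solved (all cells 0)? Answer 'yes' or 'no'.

Answer: no

Derivation:
After press 1 at (1,2):
1 0 1 0
1 1 1 1
1 0 0 1

After press 2 at (2,0):
1 0 1 0
0 1 1 1
0 1 0 1

After press 3 at (2,0):
1 0 1 0
1 1 1 1
1 0 0 1

After press 4 at (2,1):
1 0 1 0
1 0 1 1
0 1 1 1

After press 5 at (0,3):
1 0 0 1
1 0 1 0
0 1 1 1

Lights still on: 7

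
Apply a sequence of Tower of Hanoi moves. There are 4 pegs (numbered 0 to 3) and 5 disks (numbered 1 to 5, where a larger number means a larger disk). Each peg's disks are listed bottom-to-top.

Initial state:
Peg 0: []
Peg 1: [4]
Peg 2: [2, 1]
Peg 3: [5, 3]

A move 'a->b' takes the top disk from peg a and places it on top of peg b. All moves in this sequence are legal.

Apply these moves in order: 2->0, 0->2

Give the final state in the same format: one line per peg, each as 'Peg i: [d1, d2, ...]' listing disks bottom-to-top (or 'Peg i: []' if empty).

Answer: Peg 0: []
Peg 1: [4]
Peg 2: [2, 1]
Peg 3: [5, 3]

Derivation:
After move 1 (2->0):
Peg 0: [1]
Peg 1: [4]
Peg 2: [2]
Peg 3: [5, 3]

After move 2 (0->2):
Peg 0: []
Peg 1: [4]
Peg 2: [2, 1]
Peg 3: [5, 3]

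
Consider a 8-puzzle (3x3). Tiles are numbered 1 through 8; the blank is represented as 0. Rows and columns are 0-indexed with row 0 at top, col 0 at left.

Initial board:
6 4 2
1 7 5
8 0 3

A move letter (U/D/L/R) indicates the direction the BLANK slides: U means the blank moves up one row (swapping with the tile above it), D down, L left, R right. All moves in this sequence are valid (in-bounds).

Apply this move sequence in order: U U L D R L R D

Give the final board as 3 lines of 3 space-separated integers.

Answer: 1 6 2
4 7 5
8 0 3

Derivation:
After move 1 (U):
6 4 2
1 0 5
8 7 3

After move 2 (U):
6 0 2
1 4 5
8 7 3

After move 3 (L):
0 6 2
1 4 5
8 7 3

After move 4 (D):
1 6 2
0 4 5
8 7 3

After move 5 (R):
1 6 2
4 0 5
8 7 3

After move 6 (L):
1 6 2
0 4 5
8 7 3

After move 7 (R):
1 6 2
4 0 5
8 7 3

After move 8 (D):
1 6 2
4 7 5
8 0 3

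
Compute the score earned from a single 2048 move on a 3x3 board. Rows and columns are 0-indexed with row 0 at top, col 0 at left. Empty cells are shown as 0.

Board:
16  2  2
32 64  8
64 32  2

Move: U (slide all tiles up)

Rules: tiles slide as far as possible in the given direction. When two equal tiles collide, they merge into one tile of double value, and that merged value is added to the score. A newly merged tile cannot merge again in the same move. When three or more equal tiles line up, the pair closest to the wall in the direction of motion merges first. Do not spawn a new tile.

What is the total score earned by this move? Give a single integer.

Answer: 0

Derivation:
Slide up:
col 0: [16, 32, 64] -> [16, 32, 64]  score +0 (running 0)
col 1: [2, 64, 32] -> [2, 64, 32]  score +0 (running 0)
col 2: [2, 8, 2] -> [2, 8, 2]  score +0 (running 0)
Board after move:
16  2  2
32 64  8
64 32  2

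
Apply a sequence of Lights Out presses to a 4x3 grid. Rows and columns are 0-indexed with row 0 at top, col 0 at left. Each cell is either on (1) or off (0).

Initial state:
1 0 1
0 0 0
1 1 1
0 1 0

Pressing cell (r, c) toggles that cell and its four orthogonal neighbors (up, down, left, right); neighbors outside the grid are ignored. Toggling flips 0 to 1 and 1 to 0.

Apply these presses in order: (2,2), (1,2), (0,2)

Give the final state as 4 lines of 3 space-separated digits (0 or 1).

After press 1 at (2,2):
1 0 1
0 0 1
1 0 0
0 1 1

After press 2 at (1,2):
1 0 0
0 1 0
1 0 1
0 1 1

After press 3 at (0,2):
1 1 1
0 1 1
1 0 1
0 1 1

Answer: 1 1 1
0 1 1
1 0 1
0 1 1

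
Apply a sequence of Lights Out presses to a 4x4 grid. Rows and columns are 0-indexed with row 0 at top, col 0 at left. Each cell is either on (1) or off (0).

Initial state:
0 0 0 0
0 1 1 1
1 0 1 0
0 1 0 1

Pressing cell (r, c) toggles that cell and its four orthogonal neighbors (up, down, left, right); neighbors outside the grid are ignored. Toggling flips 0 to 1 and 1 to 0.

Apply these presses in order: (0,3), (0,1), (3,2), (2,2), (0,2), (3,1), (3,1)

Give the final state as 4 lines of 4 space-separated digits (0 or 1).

After press 1 at (0,3):
0 0 1 1
0 1 1 0
1 0 1 0
0 1 0 1

After press 2 at (0,1):
1 1 0 1
0 0 1 0
1 0 1 0
0 1 0 1

After press 3 at (3,2):
1 1 0 1
0 0 1 0
1 0 0 0
0 0 1 0

After press 4 at (2,2):
1 1 0 1
0 0 0 0
1 1 1 1
0 0 0 0

After press 5 at (0,2):
1 0 1 0
0 0 1 0
1 1 1 1
0 0 0 0

After press 6 at (3,1):
1 0 1 0
0 0 1 0
1 0 1 1
1 1 1 0

After press 7 at (3,1):
1 0 1 0
0 0 1 0
1 1 1 1
0 0 0 0

Answer: 1 0 1 0
0 0 1 0
1 1 1 1
0 0 0 0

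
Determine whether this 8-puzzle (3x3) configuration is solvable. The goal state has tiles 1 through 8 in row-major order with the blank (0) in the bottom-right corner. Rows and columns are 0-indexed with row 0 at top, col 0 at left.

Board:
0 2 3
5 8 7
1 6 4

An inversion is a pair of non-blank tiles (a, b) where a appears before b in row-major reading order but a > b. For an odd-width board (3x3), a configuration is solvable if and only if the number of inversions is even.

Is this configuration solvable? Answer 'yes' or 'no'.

Answer: yes

Derivation:
Inversions (pairs i<j in row-major order where tile[i] > tile[j] > 0): 12
12 is even, so the puzzle is solvable.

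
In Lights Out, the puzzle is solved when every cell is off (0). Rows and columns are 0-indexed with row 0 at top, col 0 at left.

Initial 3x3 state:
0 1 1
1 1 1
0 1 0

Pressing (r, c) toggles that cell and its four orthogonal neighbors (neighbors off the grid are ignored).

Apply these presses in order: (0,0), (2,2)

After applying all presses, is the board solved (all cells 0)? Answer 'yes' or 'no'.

Answer: no

Derivation:
After press 1 at (0,0):
1 0 1
0 1 1
0 1 0

After press 2 at (2,2):
1 0 1
0 1 0
0 0 1

Lights still on: 4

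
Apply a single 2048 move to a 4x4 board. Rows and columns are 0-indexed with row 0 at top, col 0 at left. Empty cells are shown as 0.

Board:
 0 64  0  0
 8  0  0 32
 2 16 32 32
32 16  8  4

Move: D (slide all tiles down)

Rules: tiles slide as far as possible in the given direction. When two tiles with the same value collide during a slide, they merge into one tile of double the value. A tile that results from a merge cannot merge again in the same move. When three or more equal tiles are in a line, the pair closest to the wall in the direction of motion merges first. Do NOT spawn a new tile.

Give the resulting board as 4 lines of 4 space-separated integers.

Answer:  0  0  0  0
 8  0  0  0
 2 64 32 64
32 32  8  4

Derivation:
Slide down:
col 0: [0, 8, 2, 32] -> [0, 8, 2, 32]
col 1: [64, 0, 16, 16] -> [0, 0, 64, 32]
col 2: [0, 0, 32, 8] -> [0, 0, 32, 8]
col 3: [0, 32, 32, 4] -> [0, 0, 64, 4]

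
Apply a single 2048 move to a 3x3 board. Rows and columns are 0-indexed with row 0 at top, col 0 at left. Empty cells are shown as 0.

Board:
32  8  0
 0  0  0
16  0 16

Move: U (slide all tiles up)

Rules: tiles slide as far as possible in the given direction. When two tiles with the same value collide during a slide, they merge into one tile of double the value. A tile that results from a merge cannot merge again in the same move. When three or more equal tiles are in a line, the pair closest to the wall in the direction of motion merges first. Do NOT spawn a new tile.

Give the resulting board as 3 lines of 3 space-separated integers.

Answer: 32  8 16
16  0  0
 0  0  0

Derivation:
Slide up:
col 0: [32, 0, 16] -> [32, 16, 0]
col 1: [8, 0, 0] -> [8, 0, 0]
col 2: [0, 0, 16] -> [16, 0, 0]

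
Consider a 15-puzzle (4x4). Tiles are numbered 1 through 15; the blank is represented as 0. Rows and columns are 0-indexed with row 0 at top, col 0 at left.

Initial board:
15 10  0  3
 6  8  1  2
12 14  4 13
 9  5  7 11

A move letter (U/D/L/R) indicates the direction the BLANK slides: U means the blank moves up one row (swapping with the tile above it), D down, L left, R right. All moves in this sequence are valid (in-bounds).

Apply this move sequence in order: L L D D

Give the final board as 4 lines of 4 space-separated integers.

After move 1 (L):
15  0 10  3
 6  8  1  2
12 14  4 13
 9  5  7 11

After move 2 (L):
 0 15 10  3
 6  8  1  2
12 14  4 13
 9  5  7 11

After move 3 (D):
 6 15 10  3
 0  8  1  2
12 14  4 13
 9  5  7 11

After move 4 (D):
 6 15 10  3
12  8  1  2
 0 14  4 13
 9  5  7 11

Answer:  6 15 10  3
12  8  1  2
 0 14  4 13
 9  5  7 11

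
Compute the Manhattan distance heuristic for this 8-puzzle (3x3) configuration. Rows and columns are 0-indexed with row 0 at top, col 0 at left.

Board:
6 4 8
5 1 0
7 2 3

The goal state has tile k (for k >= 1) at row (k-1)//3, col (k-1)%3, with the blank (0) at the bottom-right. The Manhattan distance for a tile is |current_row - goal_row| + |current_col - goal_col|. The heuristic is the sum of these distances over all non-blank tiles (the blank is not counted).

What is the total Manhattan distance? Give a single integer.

Tile 6: at (0,0), goal (1,2), distance |0-1|+|0-2| = 3
Tile 4: at (0,1), goal (1,0), distance |0-1|+|1-0| = 2
Tile 8: at (0,2), goal (2,1), distance |0-2|+|2-1| = 3
Tile 5: at (1,0), goal (1,1), distance |1-1|+|0-1| = 1
Tile 1: at (1,1), goal (0,0), distance |1-0|+|1-0| = 2
Tile 7: at (2,0), goal (2,0), distance |2-2|+|0-0| = 0
Tile 2: at (2,1), goal (0,1), distance |2-0|+|1-1| = 2
Tile 3: at (2,2), goal (0,2), distance |2-0|+|2-2| = 2
Sum: 3 + 2 + 3 + 1 + 2 + 0 + 2 + 2 = 15

Answer: 15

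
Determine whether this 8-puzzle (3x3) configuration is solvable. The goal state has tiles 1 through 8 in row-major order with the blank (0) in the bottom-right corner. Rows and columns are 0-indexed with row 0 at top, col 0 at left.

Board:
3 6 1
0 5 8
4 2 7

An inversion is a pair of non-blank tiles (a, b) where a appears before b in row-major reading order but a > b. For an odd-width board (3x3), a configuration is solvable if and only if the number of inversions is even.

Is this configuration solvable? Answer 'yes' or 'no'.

Answer: yes

Derivation:
Inversions (pairs i<j in row-major order where tile[i] > tile[j] > 0): 12
12 is even, so the puzzle is solvable.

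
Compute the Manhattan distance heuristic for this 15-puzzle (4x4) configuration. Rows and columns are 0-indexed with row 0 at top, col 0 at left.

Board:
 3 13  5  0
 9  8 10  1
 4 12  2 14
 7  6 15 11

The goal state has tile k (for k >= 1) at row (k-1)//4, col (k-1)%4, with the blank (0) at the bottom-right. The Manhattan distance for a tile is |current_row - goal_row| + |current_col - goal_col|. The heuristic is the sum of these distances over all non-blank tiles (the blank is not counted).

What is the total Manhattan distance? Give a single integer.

Answer: 39

Derivation:
Tile 3: at (0,0), goal (0,2), distance |0-0|+|0-2| = 2
Tile 13: at (0,1), goal (3,0), distance |0-3|+|1-0| = 4
Tile 5: at (0,2), goal (1,0), distance |0-1|+|2-0| = 3
Tile 9: at (1,0), goal (2,0), distance |1-2|+|0-0| = 1
Tile 8: at (1,1), goal (1,3), distance |1-1|+|1-3| = 2
Tile 10: at (1,2), goal (2,1), distance |1-2|+|2-1| = 2
Tile 1: at (1,3), goal (0,0), distance |1-0|+|3-0| = 4
Tile 4: at (2,0), goal (0,3), distance |2-0|+|0-3| = 5
Tile 12: at (2,1), goal (2,3), distance |2-2|+|1-3| = 2
Tile 2: at (2,2), goal (0,1), distance |2-0|+|2-1| = 3
Tile 14: at (2,3), goal (3,1), distance |2-3|+|3-1| = 3
Tile 7: at (3,0), goal (1,2), distance |3-1|+|0-2| = 4
Tile 6: at (3,1), goal (1,1), distance |3-1|+|1-1| = 2
Tile 15: at (3,2), goal (3,2), distance |3-3|+|2-2| = 0
Tile 11: at (3,3), goal (2,2), distance |3-2|+|3-2| = 2
Sum: 2 + 4 + 3 + 1 + 2 + 2 + 4 + 5 + 2 + 3 + 3 + 4 + 2 + 0 + 2 = 39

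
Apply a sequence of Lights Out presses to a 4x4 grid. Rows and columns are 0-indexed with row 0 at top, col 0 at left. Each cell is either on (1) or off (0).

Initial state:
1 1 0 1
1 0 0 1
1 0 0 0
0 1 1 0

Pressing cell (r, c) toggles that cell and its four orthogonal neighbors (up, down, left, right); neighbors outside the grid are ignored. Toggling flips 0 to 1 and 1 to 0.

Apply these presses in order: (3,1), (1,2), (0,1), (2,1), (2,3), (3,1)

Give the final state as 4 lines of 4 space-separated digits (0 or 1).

Answer: 0 0 0 1
1 1 1 1
0 1 1 1
0 0 1 1

Derivation:
After press 1 at (3,1):
1 1 0 1
1 0 0 1
1 1 0 0
1 0 0 0

After press 2 at (1,2):
1 1 1 1
1 1 1 0
1 1 1 0
1 0 0 0

After press 3 at (0,1):
0 0 0 1
1 0 1 0
1 1 1 0
1 0 0 0

After press 4 at (2,1):
0 0 0 1
1 1 1 0
0 0 0 0
1 1 0 0

After press 5 at (2,3):
0 0 0 1
1 1 1 1
0 0 1 1
1 1 0 1

After press 6 at (3,1):
0 0 0 1
1 1 1 1
0 1 1 1
0 0 1 1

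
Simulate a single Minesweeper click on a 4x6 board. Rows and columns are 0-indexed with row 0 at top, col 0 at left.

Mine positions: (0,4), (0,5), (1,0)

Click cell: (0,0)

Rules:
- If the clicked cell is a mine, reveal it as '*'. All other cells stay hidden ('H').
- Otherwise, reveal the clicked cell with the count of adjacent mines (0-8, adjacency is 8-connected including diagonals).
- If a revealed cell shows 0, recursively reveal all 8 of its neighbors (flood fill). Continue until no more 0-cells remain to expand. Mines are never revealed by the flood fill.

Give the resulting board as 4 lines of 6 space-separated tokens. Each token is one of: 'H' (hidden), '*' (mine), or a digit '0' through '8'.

1 H H H H H
H H H H H H
H H H H H H
H H H H H H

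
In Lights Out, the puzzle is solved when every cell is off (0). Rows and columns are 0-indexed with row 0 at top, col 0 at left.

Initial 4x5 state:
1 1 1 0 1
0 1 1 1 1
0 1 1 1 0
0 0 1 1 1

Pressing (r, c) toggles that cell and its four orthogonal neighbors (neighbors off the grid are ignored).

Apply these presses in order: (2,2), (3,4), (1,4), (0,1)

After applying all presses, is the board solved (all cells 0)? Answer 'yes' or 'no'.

Answer: yes

Derivation:
After press 1 at (2,2):
1 1 1 0 1
0 1 0 1 1
0 0 0 0 0
0 0 0 1 1

After press 2 at (3,4):
1 1 1 0 1
0 1 0 1 1
0 0 0 0 1
0 0 0 0 0

After press 3 at (1,4):
1 1 1 0 0
0 1 0 0 0
0 0 0 0 0
0 0 0 0 0

After press 4 at (0,1):
0 0 0 0 0
0 0 0 0 0
0 0 0 0 0
0 0 0 0 0

Lights still on: 0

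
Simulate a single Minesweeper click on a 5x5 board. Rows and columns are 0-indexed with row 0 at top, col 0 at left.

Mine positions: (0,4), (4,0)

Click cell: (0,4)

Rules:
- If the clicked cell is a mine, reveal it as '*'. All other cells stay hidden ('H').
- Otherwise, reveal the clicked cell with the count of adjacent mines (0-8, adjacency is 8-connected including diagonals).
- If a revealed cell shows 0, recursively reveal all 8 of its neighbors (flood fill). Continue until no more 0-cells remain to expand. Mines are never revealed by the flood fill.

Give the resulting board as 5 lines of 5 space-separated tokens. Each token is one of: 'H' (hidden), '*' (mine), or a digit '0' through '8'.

H H H H *
H H H H H
H H H H H
H H H H H
H H H H H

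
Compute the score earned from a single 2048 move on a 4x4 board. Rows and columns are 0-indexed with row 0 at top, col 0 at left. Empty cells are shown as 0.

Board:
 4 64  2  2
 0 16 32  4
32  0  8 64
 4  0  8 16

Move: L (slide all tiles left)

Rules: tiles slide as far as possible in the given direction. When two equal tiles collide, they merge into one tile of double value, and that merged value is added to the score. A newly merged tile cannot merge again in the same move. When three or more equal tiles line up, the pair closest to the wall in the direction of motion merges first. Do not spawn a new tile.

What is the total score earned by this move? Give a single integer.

Answer: 4

Derivation:
Slide left:
row 0: [4, 64, 2, 2] -> [4, 64, 4, 0]  score +4 (running 4)
row 1: [0, 16, 32, 4] -> [16, 32, 4, 0]  score +0 (running 4)
row 2: [32, 0, 8, 64] -> [32, 8, 64, 0]  score +0 (running 4)
row 3: [4, 0, 8, 16] -> [4, 8, 16, 0]  score +0 (running 4)
Board after move:
 4 64  4  0
16 32  4  0
32  8 64  0
 4  8 16  0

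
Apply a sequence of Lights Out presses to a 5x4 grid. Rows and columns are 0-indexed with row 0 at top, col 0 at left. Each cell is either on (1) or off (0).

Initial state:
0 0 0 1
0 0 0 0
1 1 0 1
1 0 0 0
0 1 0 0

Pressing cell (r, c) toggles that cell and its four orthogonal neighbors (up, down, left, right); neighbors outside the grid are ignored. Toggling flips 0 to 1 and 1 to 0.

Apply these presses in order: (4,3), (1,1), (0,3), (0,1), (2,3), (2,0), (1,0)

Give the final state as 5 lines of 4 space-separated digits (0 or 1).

Answer: 0 0 0 0
1 1 1 0
1 1 1 0
0 0 0 0
0 1 1 1

Derivation:
After press 1 at (4,3):
0 0 0 1
0 0 0 0
1 1 0 1
1 0 0 1
0 1 1 1

After press 2 at (1,1):
0 1 0 1
1 1 1 0
1 0 0 1
1 0 0 1
0 1 1 1

After press 3 at (0,3):
0 1 1 0
1 1 1 1
1 0 0 1
1 0 0 1
0 1 1 1

After press 4 at (0,1):
1 0 0 0
1 0 1 1
1 0 0 1
1 0 0 1
0 1 1 1

After press 5 at (2,3):
1 0 0 0
1 0 1 0
1 0 1 0
1 0 0 0
0 1 1 1

After press 6 at (2,0):
1 0 0 0
0 0 1 0
0 1 1 0
0 0 0 0
0 1 1 1

After press 7 at (1,0):
0 0 0 0
1 1 1 0
1 1 1 0
0 0 0 0
0 1 1 1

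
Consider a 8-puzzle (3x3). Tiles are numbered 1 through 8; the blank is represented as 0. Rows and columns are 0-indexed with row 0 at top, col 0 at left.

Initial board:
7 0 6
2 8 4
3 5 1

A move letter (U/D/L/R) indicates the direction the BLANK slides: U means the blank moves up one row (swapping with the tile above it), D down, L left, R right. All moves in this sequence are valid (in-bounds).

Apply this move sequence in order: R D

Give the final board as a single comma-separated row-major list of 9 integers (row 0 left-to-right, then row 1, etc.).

Answer: 7, 6, 4, 2, 8, 0, 3, 5, 1

Derivation:
After move 1 (R):
7 6 0
2 8 4
3 5 1

After move 2 (D):
7 6 4
2 8 0
3 5 1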